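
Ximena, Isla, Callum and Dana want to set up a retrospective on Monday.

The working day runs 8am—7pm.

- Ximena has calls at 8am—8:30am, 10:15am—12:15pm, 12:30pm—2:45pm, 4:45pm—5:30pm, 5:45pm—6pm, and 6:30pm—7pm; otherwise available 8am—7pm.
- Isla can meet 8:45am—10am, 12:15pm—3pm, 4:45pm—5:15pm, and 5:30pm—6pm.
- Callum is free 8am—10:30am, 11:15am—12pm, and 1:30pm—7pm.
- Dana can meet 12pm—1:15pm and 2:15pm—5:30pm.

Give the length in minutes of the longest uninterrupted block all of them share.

Ximena free within 08:00–19:00: 08:30–10:15, 12:15–12:30, 14:45–16:45, 17:30–17:45, 18:00–18:30.
Ximena ∩ Isla: 08:45–10:00, 12:15–12:30, 14:45–15:00, 17:30–17:45.
Ximena ∩ Isla ∩ Callum: 08:45–10:00, 14:45–15:00, 17:30–17:45.
Ximena ∩ Isla ∩ Callum ∩ Dana: 14:45–15:00.
Single common window of 15 minutes.

15 minutes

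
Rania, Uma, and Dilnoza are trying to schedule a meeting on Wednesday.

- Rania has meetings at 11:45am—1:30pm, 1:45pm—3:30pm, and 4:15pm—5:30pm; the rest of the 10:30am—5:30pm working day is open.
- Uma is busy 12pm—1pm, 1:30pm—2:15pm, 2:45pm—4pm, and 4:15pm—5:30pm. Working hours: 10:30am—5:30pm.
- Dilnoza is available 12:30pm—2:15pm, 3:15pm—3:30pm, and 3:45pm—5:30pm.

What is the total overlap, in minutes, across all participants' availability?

15 minutes

Rania free within 10:30–17:30: 10:30–11:45, 13:30–13:45, 15:30–16:15.
Uma free within 10:30–17:30: 10:30–12:00, 13:00–13:30, 14:15–14:45, 16:00–16:15.
Rania ∩ Uma: 10:30–11:45, 16:00–16:15.
Rania ∩ Uma ∩ Dilnoza: 16:00–16:15.
Total common minutes: 15.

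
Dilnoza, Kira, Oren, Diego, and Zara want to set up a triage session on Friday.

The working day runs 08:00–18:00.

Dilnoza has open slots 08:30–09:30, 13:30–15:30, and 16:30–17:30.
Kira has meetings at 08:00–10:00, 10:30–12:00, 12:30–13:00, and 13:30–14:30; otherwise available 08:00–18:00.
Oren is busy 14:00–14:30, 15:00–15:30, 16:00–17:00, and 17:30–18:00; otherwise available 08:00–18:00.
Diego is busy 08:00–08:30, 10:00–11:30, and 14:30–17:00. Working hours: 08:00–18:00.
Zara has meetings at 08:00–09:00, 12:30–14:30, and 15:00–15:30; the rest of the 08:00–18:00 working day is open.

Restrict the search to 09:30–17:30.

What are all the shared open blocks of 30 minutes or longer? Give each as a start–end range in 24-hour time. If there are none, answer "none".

17:00–17:30

Kira free within 08:00–18:00: 10:00–10:30, 12:00–12:30, 13:00–13:30, 14:30–18:00.
Oren free within 08:00–18:00: 08:00–14:00, 14:30–15:00, 15:30–16:00, 17:00–17:30.
Diego free within 08:00–18:00: 08:30–10:00, 11:30–14:30, 17:00–18:00.
Zara free within 08:00–18:00: 09:00–12:30, 14:30–15:00, 15:30–18:00.
Dilnoza ∩ Kira: 14:30–15:30, 16:30–17:30.
Dilnoza ∩ Kira ∩ Oren: 14:30–15:00, 17:00–17:30.
Dilnoza ∩ Kira ∩ Oren ∩ Diego: 17:00–17:30.
Dilnoza ∩ Kira ∩ Oren ∩ Diego ∩ Zara: 17:00–17:30.
Restricted to 09:30–17:30: 17:00–17:30.
Windows ≥ 30 min: 17:00–17:30.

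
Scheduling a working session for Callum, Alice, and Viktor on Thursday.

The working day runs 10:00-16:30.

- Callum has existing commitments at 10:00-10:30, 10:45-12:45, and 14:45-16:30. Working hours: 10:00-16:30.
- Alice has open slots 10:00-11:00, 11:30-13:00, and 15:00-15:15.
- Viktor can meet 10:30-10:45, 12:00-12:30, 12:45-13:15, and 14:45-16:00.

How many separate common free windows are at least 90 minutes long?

Callum free within 10:00–16:30: 10:30–10:45, 12:45–14:45.
Callum ∩ Alice: 10:30–10:45, 12:45–13:00.
Callum ∩ Alice ∩ Viktor: 10:30–10:45, 12:45–13:00.
Windows ≥ 90 min: (none).
That's 0 windows.

0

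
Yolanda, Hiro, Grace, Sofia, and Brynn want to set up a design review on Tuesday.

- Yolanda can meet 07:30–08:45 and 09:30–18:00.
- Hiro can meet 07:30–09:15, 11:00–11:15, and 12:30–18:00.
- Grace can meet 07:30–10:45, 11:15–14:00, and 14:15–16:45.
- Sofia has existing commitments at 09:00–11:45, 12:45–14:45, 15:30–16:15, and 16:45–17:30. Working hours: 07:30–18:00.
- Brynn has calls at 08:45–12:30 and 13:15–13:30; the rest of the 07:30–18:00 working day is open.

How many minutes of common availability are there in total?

Sofia free within 07:30–18:00: 07:30–09:00, 11:45–12:45, 14:45–15:30, 16:15–16:45, 17:30–18:00.
Brynn free within 07:30–18:00: 07:30–08:45, 12:30–13:15, 13:30–18:00.
Yolanda ∩ Hiro: 07:30–08:45, 11:00–11:15, 12:30–18:00.
Yolanda ∩ Hiro ∩ Grace: 07:30–08:45, 12:30–14:00, 14:15–16:45.
Yolanda ∩ Hiro ∩ Grace ∩ Sofia: 07:30–08:45, 12:30–12:45, 14:45–15:30, 16:15–16:45.
Yolanda ∩ Hiro ∩ Grace ∩ Sofia ∩ Brynn: 07:30–08:45, 12:30–12:45, 14:45–15:30, 16:15–16:45.
Total common minutes: 75 + 15 + 45 + 30 = 165.

165 minutes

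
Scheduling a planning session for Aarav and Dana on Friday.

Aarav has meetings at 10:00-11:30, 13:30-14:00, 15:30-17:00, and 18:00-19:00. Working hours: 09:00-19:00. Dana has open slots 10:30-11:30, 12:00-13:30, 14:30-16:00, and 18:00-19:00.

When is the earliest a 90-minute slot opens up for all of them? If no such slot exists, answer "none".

12:00

Aarav free within 09:00–19:00: 09:00–10:00, 11:30–13:30, 14:00–15:30, 17:00–18:00.
Aarav ∩ Dana: 12:00–13:30, 14:30–15:30.
Windows ≥ 90 min: 12:00–13:30.
Earliest such window starts at 12:00.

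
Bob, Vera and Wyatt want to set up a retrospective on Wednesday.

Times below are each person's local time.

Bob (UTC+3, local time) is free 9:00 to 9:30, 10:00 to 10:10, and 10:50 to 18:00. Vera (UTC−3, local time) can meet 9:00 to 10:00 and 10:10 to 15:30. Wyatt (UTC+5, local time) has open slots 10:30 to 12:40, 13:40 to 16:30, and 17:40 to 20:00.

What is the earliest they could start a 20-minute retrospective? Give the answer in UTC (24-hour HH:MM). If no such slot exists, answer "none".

Bob → UTC: 06:00–06:30, 07:00–07:10, 07:50–15:00.
Vera → UTC: 12:00–13:00, 13:10–18:30.
Wyatt → UTC: 05:30–07:40, 08:40–11:30, 12:40–15:00.
Bob ∩ Vera: 12:00–13:00, 13:10–15:00.
Bob ∩ Vera ∩ Wyatt: 12:40–13:00, 13:10–15:00.
Windows ≥ 20 min: 12:40–13:00, 13:10–15:00.
Earliest such window starts at 12:40.

12:40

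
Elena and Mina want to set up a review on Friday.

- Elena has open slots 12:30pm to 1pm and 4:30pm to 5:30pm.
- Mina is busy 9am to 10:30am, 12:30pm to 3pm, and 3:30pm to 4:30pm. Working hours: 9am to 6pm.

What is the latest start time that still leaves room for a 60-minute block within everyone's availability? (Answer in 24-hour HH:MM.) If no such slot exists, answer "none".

Mina free within 09:00–18:00: 10:30–12:30, 15:00–15:30, 16:30–18:00.
Elena ∩ Mina: 16:30–17:30.
Windows ≥ 60 min: 16:30–17:30.
Latest start in the last window 16:30–17:30 is 17:30 − 60 min = 16:30.

16:30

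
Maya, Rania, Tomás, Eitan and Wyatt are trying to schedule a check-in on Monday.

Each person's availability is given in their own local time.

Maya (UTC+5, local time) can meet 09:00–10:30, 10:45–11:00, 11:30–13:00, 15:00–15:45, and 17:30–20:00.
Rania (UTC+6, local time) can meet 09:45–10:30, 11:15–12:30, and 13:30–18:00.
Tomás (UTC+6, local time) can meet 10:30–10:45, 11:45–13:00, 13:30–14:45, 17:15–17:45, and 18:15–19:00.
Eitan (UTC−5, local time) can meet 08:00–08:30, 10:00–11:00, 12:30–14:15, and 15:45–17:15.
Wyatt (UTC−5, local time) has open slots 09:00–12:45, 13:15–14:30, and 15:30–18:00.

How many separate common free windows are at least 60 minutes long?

0

Maya → UTC: 04:00–05:30, 05:45–06:00, 06:30–08:00, 10:00–10:45, 12:30–15:00.
Rania → UTC: 03:45–04:30, 05:15–06:30, 07:30–12:00.
Tomás → UTC: 04:30–04:45, 05:45–07:00, 07:30–08:45, 11:15–11:45, 12:15–13:00.
Eitan → UTC: 13:00–13:30, 15:00–16:00, 17:30–19:15, 20:45–22:15.
Wyatt → UTC: 14:00–17:45, 18:15–19:30, 20:30–23:00.
Maya ∩ Rania: 04:00–04:30, 05:15–05:30, 05:45–06:00, 07:30–08:00, 10:00–10:45.
Maya ∩ Rania ∩ Tomás: 05:45–06:00, 07:30–08:00.
Maya ∩ Rania ∩ Tomás ∩ Eitan: (none).
Maya ∩ Rania ∩ Tomás ∩ Eitan ∩ Wyatt: (none).
Windows ≥ 60 min: (none).
That's 0 windows.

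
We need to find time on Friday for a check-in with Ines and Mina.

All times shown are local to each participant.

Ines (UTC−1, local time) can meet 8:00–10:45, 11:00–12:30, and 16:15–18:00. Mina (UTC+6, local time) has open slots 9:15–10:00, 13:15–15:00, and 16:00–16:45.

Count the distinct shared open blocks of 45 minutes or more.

Ines → UTC: 09:00–11:45, 12:00–13:30, 17:15–19:00.
Mina → UTC: 03:15–04:00, 07:15–09:00, 10:00–10:45.
Ines ∩ Mina: 10:00–10:45.
Windows ≥ 45 min: 10:00–10:45.
That's 1 window.

1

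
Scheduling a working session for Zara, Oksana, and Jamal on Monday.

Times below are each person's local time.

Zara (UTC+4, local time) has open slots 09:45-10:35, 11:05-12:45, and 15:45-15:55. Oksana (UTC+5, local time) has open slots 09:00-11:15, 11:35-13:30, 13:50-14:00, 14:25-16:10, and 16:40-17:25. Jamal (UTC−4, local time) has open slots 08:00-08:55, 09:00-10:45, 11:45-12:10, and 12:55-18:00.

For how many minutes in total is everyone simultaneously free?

0 minutes

Zara → UTC: 05:45–06:35, 07:05–08:45, 11:45–11:55.
Oksana → UTC: 04:00–06:15, 06:35–08:30, 08:50–09:00, 09:25–11:10, 11:40–12:25.
Jamal → UTC: 12:00–12:55, 13:00–14:45, 15:45–16:10, 16:55–22:00.
Zara ∩ Oksana: 05:45–06:15, 07:05–08:30, 11:45–11:55.
Zara ∩ Oksana ∩ Jamal: (none).
Total common minutes: 0.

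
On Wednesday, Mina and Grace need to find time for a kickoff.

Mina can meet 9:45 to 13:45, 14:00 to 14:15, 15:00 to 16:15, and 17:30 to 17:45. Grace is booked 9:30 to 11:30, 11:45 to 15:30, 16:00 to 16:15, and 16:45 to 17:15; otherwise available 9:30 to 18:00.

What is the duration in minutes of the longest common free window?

Grace free within 09:30–18:00: 11:30–11:45, 15:30–16:00, 16:15–16:45, 17:15–18:00.
Mina ∩ Grace: 11:30–11:45, 15:30–16:00, 17:30–17:45.
Common window lengths: 15, 30, 15 min; longest is 30.

30 minutes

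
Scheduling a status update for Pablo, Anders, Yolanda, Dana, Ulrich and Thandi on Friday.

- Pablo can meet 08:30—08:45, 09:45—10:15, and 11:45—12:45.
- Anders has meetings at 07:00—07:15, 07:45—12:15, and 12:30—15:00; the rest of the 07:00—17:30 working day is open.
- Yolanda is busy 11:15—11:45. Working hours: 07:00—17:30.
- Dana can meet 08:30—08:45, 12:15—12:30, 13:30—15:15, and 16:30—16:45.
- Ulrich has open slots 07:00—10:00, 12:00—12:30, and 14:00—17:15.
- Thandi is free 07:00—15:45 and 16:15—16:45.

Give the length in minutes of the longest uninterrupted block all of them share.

Anders free within 07:00–17:30: 07:15–07:45, 12:15–12:30, 15:00–17:30.
Yolanda free within 07:00–17:30: 07:00–11:15, 11:45–17:30.
Pablo ∩ Anders: 12:15–12:30.
Pablo ∩ Anders ∩ Yolanda: 12:15–12:30.
Pablo ∩ Anders ∩ Yolanda ∩ Dana: 12:15–12:30.
Pablo ∩ Anders ∩ Yolanda ∩ Dana ∩ Ulrich: 12:15–12:30.
Pablo ∩ Anders ∩ Yolanda ∩ Dana ∩ Ulrich ∩ Thandi: 12:15–12:30.
Single common window of 15 minutes.

15 minutes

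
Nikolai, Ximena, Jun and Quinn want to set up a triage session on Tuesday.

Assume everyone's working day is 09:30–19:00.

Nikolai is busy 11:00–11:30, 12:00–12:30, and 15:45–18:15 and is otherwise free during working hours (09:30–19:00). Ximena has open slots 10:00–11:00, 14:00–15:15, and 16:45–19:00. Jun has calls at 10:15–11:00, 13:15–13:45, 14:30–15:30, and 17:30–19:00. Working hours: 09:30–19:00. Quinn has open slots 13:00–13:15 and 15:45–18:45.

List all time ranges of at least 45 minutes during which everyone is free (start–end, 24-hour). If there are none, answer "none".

none

Nikolai free within 09:30–19:00: 09:30–11:00, 11:30–12:00, 12:30–15:45, 18:15–19:00.
Jun free within 09:30–19:00: 09:30–10:15, 11:00–13:15, 13:45–14:30, 15:30–17:30.
Nikolai ∩ Ximena: 10:00–11:00, 14:00–15:15, 18:15–19:00.
Nikolai ∩ Ximena ∩ Jun: 10:00–10:15, 14:00–14:30.
Nikolai ∩ Ximena ∩ Jun ∩ Quinn: (none).
Windows ≥ 45 min: (none).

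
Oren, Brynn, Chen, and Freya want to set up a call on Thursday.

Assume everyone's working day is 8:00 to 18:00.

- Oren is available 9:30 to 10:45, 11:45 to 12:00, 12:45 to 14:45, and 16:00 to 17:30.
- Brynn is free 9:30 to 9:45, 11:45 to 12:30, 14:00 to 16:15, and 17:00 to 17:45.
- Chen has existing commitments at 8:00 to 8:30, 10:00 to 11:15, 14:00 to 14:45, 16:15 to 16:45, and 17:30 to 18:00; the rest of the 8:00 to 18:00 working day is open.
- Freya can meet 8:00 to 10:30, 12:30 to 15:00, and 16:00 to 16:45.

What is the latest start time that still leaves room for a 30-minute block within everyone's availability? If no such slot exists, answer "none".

none

Chen free within 08:00–18:00: 08:30–10:00, 11:15–14:00, 14:45–16:15, 16:45–17:30.
Oren ∩ Brynn: 09:30–09:45, 11:45–12:00, 14:00–14:45, 16:00–16:15, 17:00–17:30.
Oren ∩ Brynn ∩ Chen: 09:30–09:45, 11:45–12:00, 16:00–16:15, 17:00–17:30.
Oren ∩ Brynn ∩ Chen ∩ Freya: 09:30–09:45, 16:00–16:15.
Windows ≥ 30 min: (none).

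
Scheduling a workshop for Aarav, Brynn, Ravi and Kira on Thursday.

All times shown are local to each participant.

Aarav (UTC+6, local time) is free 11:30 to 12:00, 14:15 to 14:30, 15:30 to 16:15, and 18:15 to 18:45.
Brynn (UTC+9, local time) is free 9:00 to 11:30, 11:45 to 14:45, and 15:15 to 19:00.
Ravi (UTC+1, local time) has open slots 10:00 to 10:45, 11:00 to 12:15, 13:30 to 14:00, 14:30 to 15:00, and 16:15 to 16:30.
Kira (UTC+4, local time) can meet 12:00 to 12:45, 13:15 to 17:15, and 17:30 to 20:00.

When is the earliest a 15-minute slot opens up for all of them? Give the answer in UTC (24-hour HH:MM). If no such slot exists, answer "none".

Aarav → UTC: 05:30–06:00, 08:15–08:30, 09:30–10:15, 12:15–12:45.
Brynn → UTC: 00:00–02:30, 02:45–05:45, 06:15–10:00.
Ravi → UTC: 09:00–09:45, 10:00–11:15, 12:30–13:00, 13:30–14:00, 15:15–15:30.
Kira → UTC: 08:00–08:45, 09:15–13:15, 13:30–16:00.
Aarav ∩ Brynn: 05:30–05:45, 08:15–08:30, 09:30–10:00.
Aarav ∩ Brynn ∩ Ravi: 09:30–09:45.
Aarav ∩ Brynn ∩ Ravi ∩ Kira: 09:30–09:45.
Windows ≥ 15 min: 09:30–09:45.
Earliest such window starts at 09:30.

09:30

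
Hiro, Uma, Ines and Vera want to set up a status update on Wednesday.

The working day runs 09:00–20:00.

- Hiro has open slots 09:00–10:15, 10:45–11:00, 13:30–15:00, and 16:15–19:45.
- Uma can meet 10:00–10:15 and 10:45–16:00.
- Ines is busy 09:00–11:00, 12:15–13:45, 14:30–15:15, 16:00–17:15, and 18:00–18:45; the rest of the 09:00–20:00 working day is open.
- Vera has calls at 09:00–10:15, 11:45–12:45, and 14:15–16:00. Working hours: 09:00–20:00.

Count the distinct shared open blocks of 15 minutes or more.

1

Ines free within 09:00–20:00: 11:00–12:15, 13:45–14:30, 15:15–16:00, 17:15–18:00, 18:45–20:00.
Vera free within 09:00–20:00: 10:15–11:45, 12:45–14:15, 16:00–20:00.
Hiro ∩ Uma: 10:00–10:15, 10:45–11:00, 13:30–15:00.
Hiro ∩ Uma ∩ Ines: 13:45–14:30.
Hiro ∩ Uma ∩ Ines ∩ Vera: 13:45–14:15.
Windows ≥ 15 min: 13:45–14:15.
That's 1 window.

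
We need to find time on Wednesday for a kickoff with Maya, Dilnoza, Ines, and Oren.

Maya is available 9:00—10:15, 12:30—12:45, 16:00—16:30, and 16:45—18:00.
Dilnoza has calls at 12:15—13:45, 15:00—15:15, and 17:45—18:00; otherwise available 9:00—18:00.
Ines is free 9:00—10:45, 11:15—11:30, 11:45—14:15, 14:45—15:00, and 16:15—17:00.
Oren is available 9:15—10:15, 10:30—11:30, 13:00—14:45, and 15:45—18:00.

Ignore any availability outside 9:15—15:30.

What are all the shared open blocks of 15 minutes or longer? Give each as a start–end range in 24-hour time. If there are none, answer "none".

09:15–10:15

Dilnoza free within 09:00–18:00: 09:00–12:15, 13:45–15:00, 15:15–17:45.
Maya ∩ Dilnoza: 09:00–10:15, 16:00–16:30, 16:45–17:45.
Maya ∩ Dilnoza ∩ Ines: 09:00–10:15, 16:15–16:30, 16:45–17:00.
Maya ∩ Dilnoza ∩ Ines ∩ Oren: 09:15–10:15, 16:15–16:30, 16:45–17:00.
Restricted to 09:15–15:30: 09:15–10:15.
Windows ≥ 15 min: 09:15–10:15.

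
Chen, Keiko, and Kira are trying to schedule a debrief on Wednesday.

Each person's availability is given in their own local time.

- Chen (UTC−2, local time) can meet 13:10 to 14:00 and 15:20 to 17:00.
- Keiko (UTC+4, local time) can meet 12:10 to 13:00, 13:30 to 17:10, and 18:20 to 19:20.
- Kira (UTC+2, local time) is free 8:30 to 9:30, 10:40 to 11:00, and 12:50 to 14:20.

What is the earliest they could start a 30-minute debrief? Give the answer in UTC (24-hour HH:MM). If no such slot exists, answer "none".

Chen → UTC: 15:10–16:00, 17:20–19:00.
Keiko → UTC: 08:10–09:00, 09:30–13:10, 14:20–15:20.
Kira → UTC: 06:30–07:30, 08:40–09:00, 10:50–12:20.
Chen ∩ Keiko: 15:10–15:20.
Chen ∩ Keiko ∩ Kira: (none).
Windows ≥ 30 min: (none).

none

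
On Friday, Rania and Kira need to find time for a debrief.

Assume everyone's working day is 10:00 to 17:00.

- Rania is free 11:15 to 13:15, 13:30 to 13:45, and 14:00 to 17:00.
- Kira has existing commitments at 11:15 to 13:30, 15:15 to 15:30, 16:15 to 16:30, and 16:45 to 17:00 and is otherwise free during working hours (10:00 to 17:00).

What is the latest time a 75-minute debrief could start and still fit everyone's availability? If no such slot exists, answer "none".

14:00

Kira free within 10:00–17:00: 10:00–11:15, 13:30–15:15, 15:30–16:15, 16:30–16:45.
Rania ∩ Kira: 13:30–13:45, 14:00–15:15, 15:30–16:15, 16:30–16:45.
Windows ≥ 75 min: 14:00–15:15.
Latest start in the last window 14:00–15:15 is 15:15 − 75 min = 14:00.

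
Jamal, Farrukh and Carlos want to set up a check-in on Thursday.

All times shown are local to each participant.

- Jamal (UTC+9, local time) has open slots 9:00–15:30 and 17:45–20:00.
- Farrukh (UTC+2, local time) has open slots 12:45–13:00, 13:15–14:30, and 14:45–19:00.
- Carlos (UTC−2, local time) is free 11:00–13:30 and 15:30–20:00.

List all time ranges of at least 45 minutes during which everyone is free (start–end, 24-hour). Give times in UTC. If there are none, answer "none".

Jamal → UTC: 00:00–06:30, 08:45–11:00.
Farrukh → UTC: 10:45–11:00, 11:15–12:30, 12:45–17:00.
Carlos → UTC: 13:00–15:30, 17:30–22:00.
Jamal ∩ Farrukh: 10:45–11:00.
Jamal ∩ Farrukh ∩ Carlos: (none).
Windows ≥ 45 min: (none).

none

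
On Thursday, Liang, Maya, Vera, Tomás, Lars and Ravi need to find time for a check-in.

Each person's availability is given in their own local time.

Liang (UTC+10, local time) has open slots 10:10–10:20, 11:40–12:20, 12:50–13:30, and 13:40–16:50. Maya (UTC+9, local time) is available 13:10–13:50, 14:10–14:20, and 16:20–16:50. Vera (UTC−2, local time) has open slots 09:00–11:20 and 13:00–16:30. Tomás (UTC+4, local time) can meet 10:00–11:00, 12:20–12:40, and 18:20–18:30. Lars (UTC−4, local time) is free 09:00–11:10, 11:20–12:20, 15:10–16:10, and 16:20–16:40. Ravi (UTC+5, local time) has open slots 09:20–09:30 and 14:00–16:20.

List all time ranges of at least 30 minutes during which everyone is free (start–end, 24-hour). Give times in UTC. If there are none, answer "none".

Liang → UTC: 00:10–00:20, 01:40–02:20, 02:50–03:30, 03:40–06:50.
Maya → UTC: 04:10–04:50, 05:10–05:20, 07:20–07:50.
Vera → UTC: 11:00–13:20, 15:00–18:30.
Tomás → UTC: 06:00–07:00, 08:20–08:40, 14:20–14:30.
Lars → UTC: 13:00–15:10, 15:20–16:20, 19:10–20:10, 20:20–20:40.
Ravi → UTC: 04:20–04:30, 09:00–11:20.
Liang ∩ Maya: 04:10–04:50, 05:10–05:20.
Liang ∩ Maya ∩ Vera: (none).
Liang ∩ Maya ∩ Vera ∩ Tomás: (none).
Liang ∩ Maya ∩ Vera ∩ Tomás ∩ Lars: (none).
Liang ∩ Maya ∩ Vera ∩ Tomás ∩ Lars ∩ Ravi: (none).
Windows ≥ 30 min: (none).

none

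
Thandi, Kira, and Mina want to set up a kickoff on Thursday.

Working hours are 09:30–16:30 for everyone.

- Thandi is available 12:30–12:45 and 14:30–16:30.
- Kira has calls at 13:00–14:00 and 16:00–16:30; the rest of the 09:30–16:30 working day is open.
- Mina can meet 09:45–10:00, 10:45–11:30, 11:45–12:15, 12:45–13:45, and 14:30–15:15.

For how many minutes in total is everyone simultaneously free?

Kira free within 09:30–16:30: 09:30–13:00, 14:00–16:00.
Thandi ∩ Kira: 12:30–12:45, 14:30–16:00.
Thandi ∩ Kira ∩ Mina: 14:30–15:15.
Total common minutes: 45.

45 minutes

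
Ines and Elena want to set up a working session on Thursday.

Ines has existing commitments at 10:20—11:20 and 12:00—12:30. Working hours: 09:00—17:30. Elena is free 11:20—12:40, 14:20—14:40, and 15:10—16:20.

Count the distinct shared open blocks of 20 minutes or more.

Ines free within 09:00–17:30: 09:00–10:20, 11:20–12:00, 12:30–17:30.
Ines ∩ Elena: 11:20–12:00, 12:30–12:40, 14:20–14:40, 15:10–16:20.
Windows ≥ 20 min: 11:20–12:00, 14:20–14:40, 15:10–16:20.
That's 3 windows.

3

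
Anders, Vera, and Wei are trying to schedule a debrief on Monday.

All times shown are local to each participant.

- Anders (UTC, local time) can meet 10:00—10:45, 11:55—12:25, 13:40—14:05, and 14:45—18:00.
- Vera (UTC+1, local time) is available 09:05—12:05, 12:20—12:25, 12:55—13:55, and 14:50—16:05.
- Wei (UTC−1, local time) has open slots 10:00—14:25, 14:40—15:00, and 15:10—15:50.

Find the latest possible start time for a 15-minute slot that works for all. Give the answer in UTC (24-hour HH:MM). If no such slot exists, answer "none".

Anders → UTC: 10:00–10:45, 11:55–12:25, 13:40–14:05, 14:45–18:00.
Vera → UTC: 08:05–11:05, 11:20–11:25, 11:55–12:55, 13:50–15:05.
Wei → UTC: 11:00–15:25, 15:40–16:00, 16:10–16:50.
Anders ∩ Vera: 10:00–10:45, 11:55–12:25, 13:50–14:05, 14:45–15:05.
Anders ∩ Vera ∩ Wei: 11:55–12:25, 13:50–14:05, 14:45–15:05.
Windows ≥ 15 min: 11:55–12:25, 13:50–14:05, 14:45–15:05.
Latest start in the last window 14:45–15:05 is 15:05 − 15 min = 14:50.

14:50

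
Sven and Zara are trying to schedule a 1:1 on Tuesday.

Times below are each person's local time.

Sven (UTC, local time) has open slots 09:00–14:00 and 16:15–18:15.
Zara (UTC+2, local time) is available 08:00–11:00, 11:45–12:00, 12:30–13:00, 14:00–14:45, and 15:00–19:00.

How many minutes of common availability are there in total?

Sven → UTC: 09:00–14:00, 16:15–18:15.
Zara → UTC: 06:00–09:00, 09:45–10:00, 10:30–11:00, 12:00–12:45, 13:00–17:00.
Sven ∩ Zara: 09:45–10:00, 10:30–11:00, 12:00–12:45, 13:00–14:00, 16:15–17:00.
Total common minutes: 15 + 30 + 45 + 60 + 45 = 195.

195 minutes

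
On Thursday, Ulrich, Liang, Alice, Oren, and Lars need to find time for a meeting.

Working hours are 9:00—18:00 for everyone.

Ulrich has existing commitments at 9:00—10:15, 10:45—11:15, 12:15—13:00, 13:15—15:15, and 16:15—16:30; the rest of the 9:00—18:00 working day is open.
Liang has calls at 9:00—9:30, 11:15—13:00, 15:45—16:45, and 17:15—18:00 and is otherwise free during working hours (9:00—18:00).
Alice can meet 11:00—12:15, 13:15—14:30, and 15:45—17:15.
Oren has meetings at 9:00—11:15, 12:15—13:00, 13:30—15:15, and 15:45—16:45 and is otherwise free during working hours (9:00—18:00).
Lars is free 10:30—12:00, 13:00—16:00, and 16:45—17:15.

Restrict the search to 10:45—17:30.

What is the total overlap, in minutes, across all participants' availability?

30 minutes

Ulrich free within 09:00–18:00: 10:15–10:45, 11:15–12:15, 13:00–13:15, 15:15–16:15, 16:30–18:00.
Liang free within 09:00–18:00: 09:30–11:15, 13:00–15:45, 16:45–17:15.
Oren free within 09:00–18:00: 11:15–12:15, 13:00–13:30, 15:15–15:45, 16:45–18:00.
Ulrich ∩ Liang: 10:15–10:45, 13:00–13:15, 15:15–15:45, 16:45–17:15.
Ulrich ∩ Liang ∩ Alice: 16:45–17:15.
Ulrich ∩ Liang ∩ Alice ∩ Oren: 16:45–17:15.
Ulrich ∩ Liang ∩ Alice ∩ Oren ∩ Lars: 16:45–17:15.
Restricted to 10:45–17:30: 16:45–17:15.
Total common minutes: 30.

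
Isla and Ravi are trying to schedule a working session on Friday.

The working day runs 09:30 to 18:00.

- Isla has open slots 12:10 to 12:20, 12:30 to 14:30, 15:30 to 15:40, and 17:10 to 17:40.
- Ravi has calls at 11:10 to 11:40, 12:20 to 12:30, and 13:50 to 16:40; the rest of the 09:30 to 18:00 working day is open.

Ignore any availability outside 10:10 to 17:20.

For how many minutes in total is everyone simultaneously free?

Ravi free within 09:30–18:00: 09:30–11:10, 11:40–12:20, 12:30–13:50, 16:40–18:00.
Isla ∩ Ravi: 12:10–12:20, 12:30–13:50, 17:10–17:40.
Restricted to 10:10–17:20: 12:10–12:20, 12:30–13:50, 17:10–17:20.
Total common minutes: 10 + 80 + 10 = 100.

100 minutes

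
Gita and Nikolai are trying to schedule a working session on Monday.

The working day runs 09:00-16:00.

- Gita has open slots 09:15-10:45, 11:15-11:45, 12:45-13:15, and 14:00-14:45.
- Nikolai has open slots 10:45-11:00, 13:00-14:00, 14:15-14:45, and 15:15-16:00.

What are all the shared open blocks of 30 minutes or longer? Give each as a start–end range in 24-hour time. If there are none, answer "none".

14:15–14:45

Gita ∩ Nikolai: 13:00–13:15, 14:15–14:45.
Windows ≥ 30 min: 14:15–14:45.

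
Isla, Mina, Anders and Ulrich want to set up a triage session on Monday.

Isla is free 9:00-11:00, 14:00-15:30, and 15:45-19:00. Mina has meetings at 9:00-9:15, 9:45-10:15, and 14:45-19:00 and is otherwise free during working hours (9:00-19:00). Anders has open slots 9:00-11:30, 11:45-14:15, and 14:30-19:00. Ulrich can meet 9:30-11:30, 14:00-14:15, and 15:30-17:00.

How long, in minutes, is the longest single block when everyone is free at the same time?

Mina free within 09:00–19:00: 09:15–09:45, 10:15–14:45.
Isla ∩ Mina: 09:15–09:45, 10:15–11:00, 14:00–14:45.
Isla ∩ Mina ∩ Anders: 09:15–09:45, 10:15–11:00, 14:00–14:15, 14:30–14:45.
Isla ∩ Mina ∩ Anders ∩ Ulrich: 09:30–09:45, 10:15–11:00, 14:00–14:15.
Common window lengths: 15, 45, 15 min; longest is 45.

45 minutes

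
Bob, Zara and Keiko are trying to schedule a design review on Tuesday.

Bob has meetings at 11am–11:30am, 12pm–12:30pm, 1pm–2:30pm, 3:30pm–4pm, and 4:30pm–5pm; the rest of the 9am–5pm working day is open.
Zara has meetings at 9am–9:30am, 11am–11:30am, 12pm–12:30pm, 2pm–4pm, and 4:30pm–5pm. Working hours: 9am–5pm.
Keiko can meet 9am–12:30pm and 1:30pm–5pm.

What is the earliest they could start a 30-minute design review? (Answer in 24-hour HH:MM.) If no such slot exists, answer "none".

09:30

Bob free within 09:00–17:00: 09:00–11:00, 11:30–12:00, 12:30–13:00, 14:30–15:30, 16:00–16:30.
Zara free within 09:00–17:00: 09:30–11:00, 11:30–12:00, 12:30–14:00, 16:00–16:30.
Bob ∩ Zara: 09:30–11:00, 11:30–12:00, 12:30–13:00, 16:00–16:30.
Bob ∩ Zara ∩ Keiko: 09:30–11:00, 11:30–12:00, 16:00–16:30.
Windows ≥ 30 min: 09:30–11:00, 11:30–12:00, 16:00–16:30.
Earliest such window starts at 09:30.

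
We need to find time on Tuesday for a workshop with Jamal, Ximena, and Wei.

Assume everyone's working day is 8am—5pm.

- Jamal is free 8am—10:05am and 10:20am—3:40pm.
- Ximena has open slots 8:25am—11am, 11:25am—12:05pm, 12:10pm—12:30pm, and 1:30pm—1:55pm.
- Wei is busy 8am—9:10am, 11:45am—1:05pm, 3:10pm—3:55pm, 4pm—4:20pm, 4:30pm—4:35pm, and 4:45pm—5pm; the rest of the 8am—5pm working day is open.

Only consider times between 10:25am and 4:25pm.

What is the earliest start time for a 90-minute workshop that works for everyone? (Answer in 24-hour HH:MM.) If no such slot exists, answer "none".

none

Wei free within 08:00–17:00: 09:10–11:45, 13:05–15:10, 15:55–16:00, 16:20–16:30, 16:35–16:45.
Jamal ∩ Ximena: 08:25–10:05, 10:20–11:00, 11:25–12:05, 12:10–12:30, 13:30–13:55.
Jamal ∩ Ximena ∩ Wei: 09:10–10:05, 10:20–11:00, 11:25–11:45, 13:30–13:55.
Restricted to 10:25–16:25: 10:25–11:00, 11:25–11:45, 13:30–13:55.
Windows ≥ 90 min: (none).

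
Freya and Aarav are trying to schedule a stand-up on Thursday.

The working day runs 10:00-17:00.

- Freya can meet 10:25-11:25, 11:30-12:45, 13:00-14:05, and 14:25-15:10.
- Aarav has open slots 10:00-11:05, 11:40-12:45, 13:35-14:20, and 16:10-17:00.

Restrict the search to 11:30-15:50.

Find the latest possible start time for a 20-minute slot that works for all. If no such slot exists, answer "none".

13:45

Freya ∩ Aarav: 10:25–11:05, 11:40–12:45, 13:35–14:05.
Restricted to 11:30–15:50: 11:40–12:45, 13:35–14:05.
Windows ≥ 20 min: 11:40–12:45, 13:35–14:05.
Latest start in the last window 13:35–14:05 is 14:05 − 20 min = 13:45.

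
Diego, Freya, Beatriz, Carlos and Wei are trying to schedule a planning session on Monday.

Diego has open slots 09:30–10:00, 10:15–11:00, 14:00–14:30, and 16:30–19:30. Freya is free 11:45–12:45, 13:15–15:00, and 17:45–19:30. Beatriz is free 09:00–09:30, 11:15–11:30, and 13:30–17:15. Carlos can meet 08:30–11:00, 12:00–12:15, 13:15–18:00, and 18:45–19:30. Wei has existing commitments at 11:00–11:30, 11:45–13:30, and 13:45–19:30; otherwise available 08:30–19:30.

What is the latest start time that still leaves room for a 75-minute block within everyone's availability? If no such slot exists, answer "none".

none

Wei free within 08:30–19:30: 08:30–11:00, 11:30–11:45, 13:30–13:45.
Diego ∩ Freya: 14:00–14:30, 17:45–19:30.
Diego ∩ Freya ∩ Beatriz: 14:00–14:30.
Diego ∩ Freya ∩ Beatriz ∩ Carlos: 14:00–14:30.
Diego ∩ Freya ∩ Beatriz ∩ Carlos ∩ Wei: (none).
Windows ≥ 75 min: (none).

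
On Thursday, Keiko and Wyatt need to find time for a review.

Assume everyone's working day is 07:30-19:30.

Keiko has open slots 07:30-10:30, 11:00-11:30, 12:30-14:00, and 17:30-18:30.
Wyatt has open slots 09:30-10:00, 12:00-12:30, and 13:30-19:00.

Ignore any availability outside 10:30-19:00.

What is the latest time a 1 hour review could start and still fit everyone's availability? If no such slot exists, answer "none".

Keiko ∩ Wyatt: 09:30–10:00, 13:30–14:00, 17:30–18:30.
Restricted to 10:30–19:00: 13:30–14:00, 17:30–18:30.
Windows ≥ 60 min: 17:30–18:30.
Latest start in the last window 17:30–18:30 is 18:30 − 60 min = 17:30.

17:30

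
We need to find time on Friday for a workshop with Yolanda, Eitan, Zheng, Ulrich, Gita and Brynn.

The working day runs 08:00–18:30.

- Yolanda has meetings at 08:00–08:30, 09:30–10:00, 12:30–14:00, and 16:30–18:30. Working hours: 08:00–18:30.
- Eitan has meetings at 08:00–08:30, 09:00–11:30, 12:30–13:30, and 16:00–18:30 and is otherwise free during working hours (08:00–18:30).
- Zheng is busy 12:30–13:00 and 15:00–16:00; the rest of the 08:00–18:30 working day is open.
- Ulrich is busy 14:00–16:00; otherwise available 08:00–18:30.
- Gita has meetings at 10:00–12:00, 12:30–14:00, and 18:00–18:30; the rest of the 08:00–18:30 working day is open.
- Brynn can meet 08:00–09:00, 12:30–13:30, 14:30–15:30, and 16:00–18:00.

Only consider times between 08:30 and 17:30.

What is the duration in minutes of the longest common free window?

30 minutes

Yolanda free within 08:00–18:30: 08:30–09:30, 10:00–12:30, 14:00–16:30.
Eitan free within 08:00–18:30: 08:30–09:00, 11:30–12:30, 13:30–16:00.
Zheng free within 08:00–18:30: 08:00–12:30, 13:00–15:00, 16:00–18:30.
Ulrich free within 08:00–18:30: 08:00–14:00, 16:00–18:30.
Gita free within 08:00–18:30: 08:00–10:00, 12:00–12:30, 14:00–18:00.
Yolanda ∩ Eitan: 08:30–09:00, 11:30–12:30, 14:00–16:00.
Yolanda ∩ Eitan ∩ Zheng: 08:30–09:00, 11:30–12:30, 14:00–15:00.
Yolanda ∩ Eitan ∩ Zheng ∩ Ulrich: 08:30–09:00, 11:30–12:30.
Yolanda ∩ Eitan ∩ Zheng ∩ Ulrich ∩ Gita: 08:30–09:00, 12:00–12:30.
Yolanda ∩ Eitan ∩ Zheng ∩ Ulrich ∩ Gita ∩ Brynn: 08:30–09:00.
Restricted to 08:30–17:30: 08:30–09:00.
Single common window of 30 minutes.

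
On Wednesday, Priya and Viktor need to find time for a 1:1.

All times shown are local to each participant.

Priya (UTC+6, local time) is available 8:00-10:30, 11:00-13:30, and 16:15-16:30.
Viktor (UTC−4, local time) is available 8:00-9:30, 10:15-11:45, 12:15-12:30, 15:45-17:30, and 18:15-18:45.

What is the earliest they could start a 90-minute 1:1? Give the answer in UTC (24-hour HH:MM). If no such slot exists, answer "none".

Priya → UTC: 02:00–04:30, 05:00–07:30, 10:15–10:30.
Viktor → UTC: 12:00–13:30, 14:15–15:45, 16:15–16:30, 19:45–21:30, 22:15–22:45.
Priya ∩ Viktor: (none).
Windows ≥ 90 min: (none).

none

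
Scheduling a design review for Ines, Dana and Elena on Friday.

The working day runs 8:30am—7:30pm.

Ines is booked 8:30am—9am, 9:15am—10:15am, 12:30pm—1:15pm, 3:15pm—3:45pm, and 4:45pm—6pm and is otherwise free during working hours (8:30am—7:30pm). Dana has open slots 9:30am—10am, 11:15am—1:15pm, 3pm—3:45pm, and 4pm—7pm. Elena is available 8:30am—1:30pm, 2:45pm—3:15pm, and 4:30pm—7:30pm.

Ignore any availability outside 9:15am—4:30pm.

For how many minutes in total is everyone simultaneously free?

90 minutes

Ines free within 08:30–19:30: 09:00–09:15, 10:15–12:30, 13:15–15:15, 15:45–16:45, 18:00–19:30.
Ines ∩ Dana: 11:15–12:30, 15:00–15:15, 16:00–16:45, 18:00–19:00.
Ines ∩ Dana ∩ Elena: 11:15–12:30, 15:00–15:15, 16:30–16:45, 18:00–19:00.
Restricted to 09:15–16:30: 11:15–12:30, 15:00–15:15.
Total common minutes: 75 + 15 = 90.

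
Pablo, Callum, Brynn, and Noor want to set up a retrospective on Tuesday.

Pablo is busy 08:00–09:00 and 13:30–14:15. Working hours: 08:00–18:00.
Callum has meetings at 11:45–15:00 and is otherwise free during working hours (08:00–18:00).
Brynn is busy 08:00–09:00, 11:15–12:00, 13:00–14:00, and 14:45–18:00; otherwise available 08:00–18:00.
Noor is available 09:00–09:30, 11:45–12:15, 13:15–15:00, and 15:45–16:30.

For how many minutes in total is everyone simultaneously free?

Pablo free within 08:00–18:00: 09:00–13:30, 14:15–18:00.
Callum free within 08:00–18:00: 08:00–11:45, 15:00–18:00.
Brynn free within 08:00–18:00: 09:00–11:15, 12:00–13:00, 14:00–14:45.
Pablo ∩ Callum: 09:00–11:45, 15:00–18:00.
Pablo ∩ Callum ∩ Brynn: 09:00–11:15.
Pablo ∩ Callum ∩ Brynn ∩ Noor: 09:00–09:30.
Total common minutes: 30.

30 minutes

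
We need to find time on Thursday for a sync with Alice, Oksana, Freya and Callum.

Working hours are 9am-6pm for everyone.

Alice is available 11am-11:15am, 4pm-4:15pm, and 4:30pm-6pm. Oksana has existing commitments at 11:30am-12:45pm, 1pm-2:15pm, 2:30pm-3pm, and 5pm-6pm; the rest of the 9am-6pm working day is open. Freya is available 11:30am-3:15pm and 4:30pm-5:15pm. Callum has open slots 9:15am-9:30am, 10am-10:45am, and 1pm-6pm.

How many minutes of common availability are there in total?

30 minutes

Oksana free within 09:00–18:00: 09:00–11:30, 12:45–13:00, 14:15–14:30, 15:00–17:00.
Alice ∩ Oksana: 11:00–11:15, 16:00–16:15, 16:30–17:00.
Alice ∩ Oksana ∩ Freya: 16:30–17:00.
Alice ∩ Oksana ∩ Freya ∩ Callum: 16:30–17:00.
Total common minutes: 30.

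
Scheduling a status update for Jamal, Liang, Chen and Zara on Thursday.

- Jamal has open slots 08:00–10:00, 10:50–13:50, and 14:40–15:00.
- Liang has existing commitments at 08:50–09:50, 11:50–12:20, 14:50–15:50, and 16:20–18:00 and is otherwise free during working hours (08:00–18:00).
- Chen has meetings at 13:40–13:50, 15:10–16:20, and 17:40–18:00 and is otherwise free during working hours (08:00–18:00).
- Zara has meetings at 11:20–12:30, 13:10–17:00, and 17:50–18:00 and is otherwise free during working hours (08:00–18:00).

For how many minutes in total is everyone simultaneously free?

130 minutes

Liang free within 08:00–18:00: 08:00–08:50, 09:50–11:50, 12:20–14:50, 15:50–16:20.
Chen free within 08:00–18:00: 08:00–13:40, 13:50–15:10, 16:20–17:40.
Zara free within 08:00–18:00: 08:00–11:20, 12:30–13:10, 17:00–17:50.
Jamal ∩ Liang: 08:00–08:50, 09:50–10:00, 10:50–11:50, 12:20–13:50, 14:40–14:50.
Jamal ∩ Liang ∩ Chen: 08:00–08:50, 09:50–10:00, 10:50–11:50, 12:20–13:40, 14:40–14:50.
Jamal ∩ Liang ∩ Chen ∩ Zara: 08:00–08:50, 09:50–10:00, 10:50–11:20, 12:30–13:10.
Total common minutes: 50 + 10 + 30 + 40 = 130.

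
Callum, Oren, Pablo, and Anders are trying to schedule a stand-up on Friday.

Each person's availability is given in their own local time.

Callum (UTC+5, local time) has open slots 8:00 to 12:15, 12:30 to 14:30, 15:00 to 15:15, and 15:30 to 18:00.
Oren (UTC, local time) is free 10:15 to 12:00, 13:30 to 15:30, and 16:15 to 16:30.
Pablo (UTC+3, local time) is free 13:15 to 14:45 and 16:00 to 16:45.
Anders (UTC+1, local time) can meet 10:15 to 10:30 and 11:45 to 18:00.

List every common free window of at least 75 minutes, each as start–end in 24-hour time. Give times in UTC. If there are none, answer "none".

none

Callum → UTC: 03:00–07:15, 07:30–09:30, 10:00–10:15, 10:30–13:00.
Oren → UTC: 10:15–12:00, 13:30–15:30, 16:15–16:30.
Pablo → UTC: 10:15–11:45, 13:00–13:45.
Anders → UTC: 09:15–09:30, 10:45–17:00.
Callum ∩ Oren: 10:30–12:00.
Callum ∩ Oren ∩ Pablo: 10:30–11:45.
Callum ∩ Oren ∩ Pablo ∩ Anders: 10:45–11:45.
Windows ≥ 75 min: (none).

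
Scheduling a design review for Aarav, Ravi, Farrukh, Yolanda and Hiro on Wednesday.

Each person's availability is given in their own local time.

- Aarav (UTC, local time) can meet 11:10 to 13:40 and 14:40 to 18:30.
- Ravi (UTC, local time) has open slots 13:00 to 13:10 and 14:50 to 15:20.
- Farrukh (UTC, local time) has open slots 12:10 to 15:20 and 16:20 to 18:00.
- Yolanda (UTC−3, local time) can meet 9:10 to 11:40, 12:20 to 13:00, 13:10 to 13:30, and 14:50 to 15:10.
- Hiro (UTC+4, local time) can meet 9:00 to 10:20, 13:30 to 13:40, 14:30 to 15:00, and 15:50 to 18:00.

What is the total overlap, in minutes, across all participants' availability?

Aarav → UTC: 11:10–13:40, 14:40–18:30.
Ravi → UTC: 13:00–13:10, 14:50–15:20.
Farrukh → UTC: 12:10–15:20, 16:20–18:00.
Yolanda → UTC: 12:10–14:40, 15:20–16:00, 16:10–16:30, 17:50–18:10.
Hiro → UTC: 05:00–06:20, 09:30–09:40, 10:30–11:00, 11:50–14:00.
Aarav ∩ Ravi: 13:00–13:10, 14:50–15:20.
Aarav ∩ Ravi ∩ Farrukh: 13:00–13:10, 14:50–15:20.
Aarav ∩ Ravi ∩ Farrukh ∩ Yolanda: 13:00–13:10.
Aarav ∩ Ravi ∩ Farrukh ∩ Yolanda ∩ Hiro: 13:00–13:10.
Total common minutes: 10.

10 minutes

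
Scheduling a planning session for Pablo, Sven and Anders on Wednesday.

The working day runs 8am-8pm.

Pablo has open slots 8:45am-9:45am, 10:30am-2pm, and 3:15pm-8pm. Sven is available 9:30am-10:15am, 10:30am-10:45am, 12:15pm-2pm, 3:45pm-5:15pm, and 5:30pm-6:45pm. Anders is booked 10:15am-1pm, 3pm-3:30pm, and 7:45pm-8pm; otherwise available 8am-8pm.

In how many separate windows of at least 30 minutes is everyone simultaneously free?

3

Anders free within 08:00–20:00: 08:00–10:15, 13:00–15:00, 15:30–19:45.
Pablo ∩ Sven: 09:30–09:45, 10:30–10:45, 12:15–14:00, 15:45–17:15, 17:30–18:45.
Pablo ∩ Sven ∩ Anders: 09:30–09:45, 13:00–14:00, 15:45–17:15, 17:30–18:45.
Windows ≥ 30 min: 13:00–14:00, 15:45–17:15, 17:30–18:45.
That's 3 windows.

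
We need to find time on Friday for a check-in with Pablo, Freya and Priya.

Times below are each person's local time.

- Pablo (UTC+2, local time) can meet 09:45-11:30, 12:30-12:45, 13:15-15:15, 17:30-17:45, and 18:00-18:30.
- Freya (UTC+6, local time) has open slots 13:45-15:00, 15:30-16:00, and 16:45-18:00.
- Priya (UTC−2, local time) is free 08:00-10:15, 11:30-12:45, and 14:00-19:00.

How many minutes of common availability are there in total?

Pablo → UTC: 07:45–09:30, 10:30–10:45, 11:15–13:15, 15:30–15:45, 16:00–16:30.
Freya → UTC: 07:45–09:00, 09:30–10:00, 10:45–12:00.
Priya → UTC: 10:00–12:15, 13:30–14:45, 16:00–21:00.
Pablo ∩ Freya: 07:45–09:00, 11:15–12:00.
Pablo ∩ Freya ∩ Priya: 11:15–12:00.
Total common minutes: 45.

45 minutes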